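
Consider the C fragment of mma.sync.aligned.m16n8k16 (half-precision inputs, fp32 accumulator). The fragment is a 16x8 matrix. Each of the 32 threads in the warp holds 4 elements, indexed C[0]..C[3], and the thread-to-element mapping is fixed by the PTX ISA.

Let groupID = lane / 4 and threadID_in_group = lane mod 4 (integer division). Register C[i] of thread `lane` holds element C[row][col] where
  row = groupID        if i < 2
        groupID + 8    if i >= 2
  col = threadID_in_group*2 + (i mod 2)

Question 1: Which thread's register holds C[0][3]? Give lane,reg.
1,1

r=0->g=0,rb=0  c=3->t=1,b0=1
L=0*4+1=1  i=0*2+1=1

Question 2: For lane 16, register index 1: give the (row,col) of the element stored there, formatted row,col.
4,1

lane 16: g=4 (16/4), t=0 (16%4)
i=1: r=4+0=4, c=0*2+1=1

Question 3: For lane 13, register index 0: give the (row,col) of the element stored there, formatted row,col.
L=13=>grp=13>>2=3, tig=13&3=1
[0]=>row 3+0=3  col 1·2+0=2

3,2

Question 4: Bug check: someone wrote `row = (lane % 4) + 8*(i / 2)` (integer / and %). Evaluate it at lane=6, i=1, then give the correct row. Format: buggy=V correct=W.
`(lane % 4) + 8*(i / 2)`[6,1]->2
6: g=1,t=2
[1] (1+0,2*2+1) = (1,5)
row: 2 vs 1

buggy=2 correct=1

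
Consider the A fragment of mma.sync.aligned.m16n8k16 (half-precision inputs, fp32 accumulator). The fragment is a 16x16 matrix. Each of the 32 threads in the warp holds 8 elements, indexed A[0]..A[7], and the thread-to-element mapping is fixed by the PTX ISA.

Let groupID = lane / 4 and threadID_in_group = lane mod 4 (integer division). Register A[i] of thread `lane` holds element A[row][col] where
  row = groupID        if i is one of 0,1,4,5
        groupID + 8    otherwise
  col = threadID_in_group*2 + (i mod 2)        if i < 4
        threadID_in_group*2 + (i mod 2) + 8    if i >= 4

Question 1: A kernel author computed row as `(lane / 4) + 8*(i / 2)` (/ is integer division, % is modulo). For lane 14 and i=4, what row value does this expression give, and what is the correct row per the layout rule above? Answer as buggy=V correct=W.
buggy=19 correct=3

`(lane / 4) + 8*(i / 2)`[14,4]=>19
lane 14=>14/4=3, 14 mod 4=2
i=4  r:3+0=>3  c:2·2+0+8=>12
row: 19 vs 3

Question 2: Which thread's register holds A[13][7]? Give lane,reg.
23,3

r=13→G=5,rhi=1  c=7→chi=0,T=3,p=1
L=5*4+3=23  i=0*4+1*2+1=3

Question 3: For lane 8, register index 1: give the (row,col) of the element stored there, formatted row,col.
lane 8: gid=2 (8/4), tid=0 (8%4)
i=1: r=2+0=2, c=0*2+1+0=1

2,1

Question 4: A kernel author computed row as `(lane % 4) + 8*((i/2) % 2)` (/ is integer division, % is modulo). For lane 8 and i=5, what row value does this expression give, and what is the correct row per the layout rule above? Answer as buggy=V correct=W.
buggy=0 correct=2

`(lane % 4) + 8*((i/2) % 2)`[8,5]->0
8: gid=2,tid=0
[5] (2+0,0*2+1+8) = (2,9)
row: 0 vs 2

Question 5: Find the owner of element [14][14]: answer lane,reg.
r=14->g=6,rb=1  c=14->cb=1,t=3,b0=0
L=6*4+3=27  i=1*4+1*2+0=6

27,6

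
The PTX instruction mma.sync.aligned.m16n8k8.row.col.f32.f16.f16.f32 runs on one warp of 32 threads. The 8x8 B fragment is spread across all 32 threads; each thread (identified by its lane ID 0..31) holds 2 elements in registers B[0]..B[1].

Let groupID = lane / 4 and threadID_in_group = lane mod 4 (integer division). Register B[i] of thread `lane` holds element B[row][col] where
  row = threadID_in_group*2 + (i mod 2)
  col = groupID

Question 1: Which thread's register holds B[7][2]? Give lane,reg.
11,1

c=2->g=2  r=7->t=3,b0=1
L=2*4+3=11  i=1=1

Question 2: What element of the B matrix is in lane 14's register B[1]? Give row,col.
14: G=3,T=2
[1] (2*2+1,3) = (5,3)

5,3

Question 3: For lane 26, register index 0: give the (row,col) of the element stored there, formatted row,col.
4,6

26: gid=6,tid=2
[0] (2*2+0,6) = (4,6)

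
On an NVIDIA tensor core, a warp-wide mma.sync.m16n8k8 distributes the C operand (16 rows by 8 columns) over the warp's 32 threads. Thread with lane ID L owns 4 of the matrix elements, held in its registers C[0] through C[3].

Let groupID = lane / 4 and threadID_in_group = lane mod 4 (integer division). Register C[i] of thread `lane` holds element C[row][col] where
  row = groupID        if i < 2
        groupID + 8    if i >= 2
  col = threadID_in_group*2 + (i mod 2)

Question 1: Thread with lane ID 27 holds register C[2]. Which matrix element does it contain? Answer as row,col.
14,6

lane 27: gid=6 (27/4), tid=3 (27%4)
i=2: r=6+8=14, c=3*2+0=6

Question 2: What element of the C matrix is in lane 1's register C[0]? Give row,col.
lane 1=>1/4=0, 1 mod 4=1
i=0  r:0+0=>0  c:2·1+0=>2

0,2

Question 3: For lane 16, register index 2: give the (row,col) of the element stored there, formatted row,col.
16: g=4,t=0
[2] (4+8,0*2+0) = (12,0)

12,0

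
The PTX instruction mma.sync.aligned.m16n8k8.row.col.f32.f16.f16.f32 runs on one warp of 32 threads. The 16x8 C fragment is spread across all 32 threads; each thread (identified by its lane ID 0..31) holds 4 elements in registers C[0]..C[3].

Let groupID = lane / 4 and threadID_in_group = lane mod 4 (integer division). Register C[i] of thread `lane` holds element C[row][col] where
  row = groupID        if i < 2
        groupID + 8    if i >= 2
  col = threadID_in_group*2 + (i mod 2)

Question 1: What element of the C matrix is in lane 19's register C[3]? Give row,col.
12,7

lane 19=>19/4=4, 19 mod 4=3
i=3  r:4+8=>12  c:2·3+1=>7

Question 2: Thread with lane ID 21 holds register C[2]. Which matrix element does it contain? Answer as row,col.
21: grp=5,tig=1
[2] (5+8,1*2+0) = (13,2)

13,2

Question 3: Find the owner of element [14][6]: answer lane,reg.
r: 14->gid=6,r8=1  c: 6->tid=3,i&1=0
L=6*4+3=27  i=1*2+0=2

27,2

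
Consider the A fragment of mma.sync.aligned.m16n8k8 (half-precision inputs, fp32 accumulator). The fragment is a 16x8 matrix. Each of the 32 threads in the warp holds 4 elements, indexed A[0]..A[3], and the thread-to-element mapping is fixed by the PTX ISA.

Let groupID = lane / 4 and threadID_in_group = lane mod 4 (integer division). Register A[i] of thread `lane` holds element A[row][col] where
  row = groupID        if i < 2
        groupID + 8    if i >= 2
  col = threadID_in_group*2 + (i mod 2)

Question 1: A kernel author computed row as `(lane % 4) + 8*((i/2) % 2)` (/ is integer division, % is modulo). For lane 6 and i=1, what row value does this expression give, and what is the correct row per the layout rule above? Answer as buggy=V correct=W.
buggy=2 correct=1

`(lane % 4) + 8*((i/2) % 2)`[6,1]->2
6: g=1,t=2
[1] (1+0,2*2+1) = (1,5)
row: 2 vs 1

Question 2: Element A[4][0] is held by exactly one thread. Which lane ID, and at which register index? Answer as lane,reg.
16,0

r=4->g=4,rb=0  c=0->t=0,b0=0
L=4*4+0=16  i=0*2+0=0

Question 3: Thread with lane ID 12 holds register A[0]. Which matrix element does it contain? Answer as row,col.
3,0

12: gid=3,tid=0
[0] (3+0,0*2+0) = (3,0)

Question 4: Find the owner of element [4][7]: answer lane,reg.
19,1

r: 4->gid=4,r8=0  c: 7->tid=3,i&1=1
L=4*4+3=19  i=0*2+1=1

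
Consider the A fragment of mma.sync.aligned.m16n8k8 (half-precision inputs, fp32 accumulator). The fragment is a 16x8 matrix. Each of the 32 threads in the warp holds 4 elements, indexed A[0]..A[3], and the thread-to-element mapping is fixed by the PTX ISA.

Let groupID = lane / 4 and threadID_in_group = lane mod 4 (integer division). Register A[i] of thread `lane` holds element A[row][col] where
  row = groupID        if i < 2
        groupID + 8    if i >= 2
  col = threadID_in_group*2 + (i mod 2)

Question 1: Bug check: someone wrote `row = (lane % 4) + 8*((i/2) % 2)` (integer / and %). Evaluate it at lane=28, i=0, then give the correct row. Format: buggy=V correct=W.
buggy=0 correct=7

`(lane % 4) + 8*((i/2) % 2)`[28,0]->0
lane 28->28/4=7, 28 mod 4=0
i=0  r:7+0->7  c:2·0+0->0
row: 0 vs 7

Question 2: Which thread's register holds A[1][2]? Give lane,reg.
5,0

r=1→G=1,rhi=0  c=2→T=1,p=0
L=1*4+1=5  i=0*2+0=0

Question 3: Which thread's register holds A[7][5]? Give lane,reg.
30,1

r=7⇒gr=7,Rb=0  c=5⇒th=2,odd=1
L=7*4+2=30  i=0*2+1=1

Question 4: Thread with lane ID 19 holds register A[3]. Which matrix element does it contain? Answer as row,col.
12,7

lane 19=>19/4=4, 19 mod 4=3
i=3  r:4+8=>12  c:2·3+1=>7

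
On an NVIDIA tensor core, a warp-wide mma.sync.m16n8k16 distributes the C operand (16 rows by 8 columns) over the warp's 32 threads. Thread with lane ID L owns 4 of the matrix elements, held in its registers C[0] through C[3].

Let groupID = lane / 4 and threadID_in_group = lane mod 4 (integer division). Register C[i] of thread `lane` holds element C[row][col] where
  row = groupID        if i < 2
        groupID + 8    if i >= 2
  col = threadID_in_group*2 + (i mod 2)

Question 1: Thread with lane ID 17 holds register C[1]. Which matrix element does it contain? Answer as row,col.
4,3

L=17⇒gr=17>>2=4, th=17&3=1
[1]⇒row 4+0=4  col 1·2+1=3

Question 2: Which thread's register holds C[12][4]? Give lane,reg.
18,2

r:12=>grp=4,rB=1  c:4=>tig=2,lo=0
L=4*4+2=18  i=1*2+0=2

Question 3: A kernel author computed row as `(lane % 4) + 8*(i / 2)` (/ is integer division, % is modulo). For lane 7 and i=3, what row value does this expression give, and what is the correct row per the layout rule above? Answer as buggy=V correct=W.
`(lane % 4) + 8*(i / 2)`[7,3]→11
lane 7→7/4=1, 7 mod 4=3
i=3  r:1+8→9  c:2·3+1→7
row: 11 vs 9

buggy=11 correct=9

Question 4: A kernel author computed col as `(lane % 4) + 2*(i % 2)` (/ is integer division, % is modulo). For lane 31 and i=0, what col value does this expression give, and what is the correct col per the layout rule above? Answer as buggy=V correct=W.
`(lane % 4) + 2*(i % 2)`[31,0]->3
L=31->g=31>>2=7, t=31&3=3
[0]->row 7+0=7  col 3·2+0=6
col: 3 vs 6

buggy=3 correct=6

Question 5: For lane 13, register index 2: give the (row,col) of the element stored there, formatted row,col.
11,2

lane 13→13/4=3, 13 mod 4=1
i=2  r:3+8→11  c:2·1+0→2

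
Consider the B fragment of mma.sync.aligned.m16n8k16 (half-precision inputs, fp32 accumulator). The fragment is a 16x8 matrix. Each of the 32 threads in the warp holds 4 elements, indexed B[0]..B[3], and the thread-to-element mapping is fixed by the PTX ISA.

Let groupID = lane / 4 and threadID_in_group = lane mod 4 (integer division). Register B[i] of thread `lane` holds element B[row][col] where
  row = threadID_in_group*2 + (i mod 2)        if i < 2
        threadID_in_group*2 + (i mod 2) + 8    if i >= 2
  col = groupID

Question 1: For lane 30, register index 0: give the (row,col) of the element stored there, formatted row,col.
30: gid=7,tid=2
[0] (2*2+0+0,7) = (4,7)

4,7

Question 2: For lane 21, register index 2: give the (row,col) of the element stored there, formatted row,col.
10,5

21: g=5,t=1
[2] (1*2+0+8,5) = (10,5)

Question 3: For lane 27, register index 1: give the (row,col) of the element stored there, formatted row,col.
27: gr=6,th=3
[1] (3*2+1+0,6) = (7,6)

7,6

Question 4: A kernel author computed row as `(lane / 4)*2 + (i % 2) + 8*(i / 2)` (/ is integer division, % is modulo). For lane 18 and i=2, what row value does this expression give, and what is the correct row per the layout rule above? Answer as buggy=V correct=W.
`(lane / 4)*2 + (i % 2) + 8*(i / 2)`[18,2]⇒16
lane 18⇒18/4=4, 18 mod 4=2
i=2  r:2·2+0+8⇒12  c:4
row: 16 vs 12

buggy=16 correct=12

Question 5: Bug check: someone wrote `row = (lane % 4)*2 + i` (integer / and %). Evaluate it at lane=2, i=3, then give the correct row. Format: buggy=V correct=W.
`(lane % 4)*2 + i`[2,3]->7
lane 2->2/4=0, 2 mod 4=2
i=3  r:2·2+1+8->13  c:0
row: 7 vs 13

buggy=7 correct=13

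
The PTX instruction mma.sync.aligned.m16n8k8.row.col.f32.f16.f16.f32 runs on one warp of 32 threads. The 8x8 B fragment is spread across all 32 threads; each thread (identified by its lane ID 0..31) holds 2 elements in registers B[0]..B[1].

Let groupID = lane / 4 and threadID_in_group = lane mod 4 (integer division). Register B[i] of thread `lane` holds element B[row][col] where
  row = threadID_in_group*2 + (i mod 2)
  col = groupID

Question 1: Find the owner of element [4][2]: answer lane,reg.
c: 2->gid=2  r: 4->tid=2,i&1=0
L=2*4+2=10  i=0=0

10,0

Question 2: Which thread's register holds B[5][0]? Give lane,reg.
c:0=>grp=0  r:5=>tig=2,lo=1
L=0*4+2=2  i=1=1

2,1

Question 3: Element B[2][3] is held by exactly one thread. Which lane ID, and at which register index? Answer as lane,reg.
13,0

c=3→G=3  r=2→T=1,p=0
L=3*4+1=13  i=0=0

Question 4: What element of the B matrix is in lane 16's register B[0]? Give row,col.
0,4

lane 16: gr=4 (16/4), th=0 (16%4)
i=0: r=0*2+0=0, c=gr=4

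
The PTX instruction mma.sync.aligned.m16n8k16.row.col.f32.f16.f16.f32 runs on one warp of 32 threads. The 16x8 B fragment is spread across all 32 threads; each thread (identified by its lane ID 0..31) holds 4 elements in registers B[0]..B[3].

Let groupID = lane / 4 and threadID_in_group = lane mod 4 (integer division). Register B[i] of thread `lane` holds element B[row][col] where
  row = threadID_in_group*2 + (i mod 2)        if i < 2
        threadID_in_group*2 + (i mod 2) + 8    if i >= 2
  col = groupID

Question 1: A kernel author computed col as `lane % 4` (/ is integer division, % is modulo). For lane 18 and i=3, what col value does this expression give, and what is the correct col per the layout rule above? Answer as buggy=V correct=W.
`lane % 4`[18,3]→2
lane 18→18/4=4, 18 mod 4=2
i=3  r:2·2+1+8→13  c:4
col: 2 vs 4

buggy=2 correct=4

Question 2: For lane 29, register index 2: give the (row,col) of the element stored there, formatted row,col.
10,7

lane 29: g=7 (29/4), t=1 (29%4)
i=2: r=1*2+0+8=10, c=g=7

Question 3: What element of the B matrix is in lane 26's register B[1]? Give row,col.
lane 26->26/4=6, 26 mod 4=2
i=1  r:2·2+1+0->5  c:6

5,6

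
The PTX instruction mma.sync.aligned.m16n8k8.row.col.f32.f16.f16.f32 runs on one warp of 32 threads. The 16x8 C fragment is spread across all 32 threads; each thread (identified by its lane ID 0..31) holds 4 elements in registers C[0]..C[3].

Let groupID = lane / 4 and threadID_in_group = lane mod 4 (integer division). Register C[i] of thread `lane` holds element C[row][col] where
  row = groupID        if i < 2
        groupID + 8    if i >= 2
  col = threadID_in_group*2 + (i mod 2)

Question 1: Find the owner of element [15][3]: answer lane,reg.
29,3

r=15→G=7,rhi=1  c=3→T=1,p=1
L=7*4+1=29  i=1*2+1=3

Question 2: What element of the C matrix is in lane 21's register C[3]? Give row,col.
lane 21->21/4=5, 21 mod 4=1
i=3  r:5+8->13  c:2·1+1->3

13,3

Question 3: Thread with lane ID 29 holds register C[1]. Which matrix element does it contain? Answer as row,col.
7,3

lane 29: g=7 (29/4), t=1 (29%4)
i=1: r=7+0=7, c=1*2+1=3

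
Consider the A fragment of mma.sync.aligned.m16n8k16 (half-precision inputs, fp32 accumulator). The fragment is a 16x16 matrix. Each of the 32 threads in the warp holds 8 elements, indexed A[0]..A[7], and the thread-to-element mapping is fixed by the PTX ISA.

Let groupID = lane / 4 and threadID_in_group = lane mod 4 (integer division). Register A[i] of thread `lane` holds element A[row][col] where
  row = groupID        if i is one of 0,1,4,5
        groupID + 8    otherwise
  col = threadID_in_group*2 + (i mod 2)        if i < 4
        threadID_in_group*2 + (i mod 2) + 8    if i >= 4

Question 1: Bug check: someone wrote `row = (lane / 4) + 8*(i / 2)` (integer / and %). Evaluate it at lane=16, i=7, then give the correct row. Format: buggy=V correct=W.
buggy=28 correct=12

`(lane / 4) + 8*(i / 2)`[16,7]->28
lane 16->16/4=4, 16 mod 4=0
i=7  r:4+8->12  c:2·0+1+8->9
row: 28 vs 12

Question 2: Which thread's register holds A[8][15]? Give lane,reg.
3,7

r=8→G=0,rhi=1  c=15→chi=1,T=3,p=1
L=0*4+3=3  i=1*4+1*2+1=7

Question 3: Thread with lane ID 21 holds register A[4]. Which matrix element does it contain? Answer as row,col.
21: gid=5,tid=1
[4] (5+0,1*2+0+8) = (5,10)

5,10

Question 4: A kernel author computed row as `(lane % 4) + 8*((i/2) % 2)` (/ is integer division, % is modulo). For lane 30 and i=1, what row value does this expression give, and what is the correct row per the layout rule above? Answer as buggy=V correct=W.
buggy=2 correct=7

`(lane % 4) + 8*((i/2) % 2)`[30,1]->2
L=30->g=30>>2=7, t=30&3=2
[1]->row 7+0=7  col 2·2+1+0=5
row: 2 vs 7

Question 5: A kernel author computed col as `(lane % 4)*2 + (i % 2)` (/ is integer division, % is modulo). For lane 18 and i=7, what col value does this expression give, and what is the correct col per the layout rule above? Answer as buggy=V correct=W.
`(lane % 4)*2 + (i % 2)`[18,7]->5
lane 18->18/4=4, 18 mod 4=2
i=7  r:4+8->12  c:2·2+1+8->13
col: 5 vs 13

buggy=5 correct=13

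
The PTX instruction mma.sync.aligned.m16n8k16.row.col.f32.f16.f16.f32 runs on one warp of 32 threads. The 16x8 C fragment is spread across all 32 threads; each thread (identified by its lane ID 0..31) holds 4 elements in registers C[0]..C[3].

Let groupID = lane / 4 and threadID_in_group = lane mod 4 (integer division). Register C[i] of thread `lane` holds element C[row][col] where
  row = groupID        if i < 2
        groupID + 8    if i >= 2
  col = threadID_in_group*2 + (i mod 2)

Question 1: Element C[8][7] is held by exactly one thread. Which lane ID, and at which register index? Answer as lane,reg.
3,3

r: 8->gid=0,r8=1  c: 7->tid=3,i&1=1
L=0*4+3=3  i=1*2+1=3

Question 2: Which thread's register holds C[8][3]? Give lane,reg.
r=8⇒gr=0,Rb=1  c=3⇒th=1,odd=1
L=0*4+1=1  i=1*2+1=3

1,3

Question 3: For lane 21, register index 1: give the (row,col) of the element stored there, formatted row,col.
lane 21->21/4=5, 21 mod 4=1
i=1  r:5+0->5  c:2·1+1->3

5,3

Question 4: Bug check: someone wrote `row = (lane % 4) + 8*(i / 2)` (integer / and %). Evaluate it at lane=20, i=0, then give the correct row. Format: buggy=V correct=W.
`(lane % 4) + 8*(i / 2)`[20,0]=>0
lane 20=>20/4=5, 20 mod 4=0
i=0  r:5+0=>5  c:2·0+0=>0
row: 0 vs 5

buggy=0 correct=5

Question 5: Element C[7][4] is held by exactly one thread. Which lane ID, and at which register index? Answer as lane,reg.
r=7->g=7,rb=0  c=4->t=2,b0=0
L=7*4+2=30  i=0*2+0=0

30,0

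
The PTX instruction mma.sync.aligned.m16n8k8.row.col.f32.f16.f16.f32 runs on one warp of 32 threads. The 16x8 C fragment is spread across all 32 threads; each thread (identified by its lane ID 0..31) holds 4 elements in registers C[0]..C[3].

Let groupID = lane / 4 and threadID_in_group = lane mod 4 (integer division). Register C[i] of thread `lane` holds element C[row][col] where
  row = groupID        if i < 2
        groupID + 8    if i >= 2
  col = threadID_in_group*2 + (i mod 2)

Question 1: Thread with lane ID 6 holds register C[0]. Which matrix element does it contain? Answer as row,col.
lane 6: gr=1 (6/4), th=2 (6%4)
i=0: r=1+0=1, c=2*2+0=4

1,4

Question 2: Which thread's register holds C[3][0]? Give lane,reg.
12,0

r=3→G=3,rhi=0  c=0→T=0,p=0
L=3*4+0=12  i=0*2+0=0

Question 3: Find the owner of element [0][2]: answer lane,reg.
r=0→G=0,rhi=0  c=2→T=1,p=0
L=0*4+1=1  i=0*2+0=0

1,0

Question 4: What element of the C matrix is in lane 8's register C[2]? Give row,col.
10,0

lane 8: g=2 (8/4), t=0 (8%4)
i=2: r=2+8=10, c=0*2+0=0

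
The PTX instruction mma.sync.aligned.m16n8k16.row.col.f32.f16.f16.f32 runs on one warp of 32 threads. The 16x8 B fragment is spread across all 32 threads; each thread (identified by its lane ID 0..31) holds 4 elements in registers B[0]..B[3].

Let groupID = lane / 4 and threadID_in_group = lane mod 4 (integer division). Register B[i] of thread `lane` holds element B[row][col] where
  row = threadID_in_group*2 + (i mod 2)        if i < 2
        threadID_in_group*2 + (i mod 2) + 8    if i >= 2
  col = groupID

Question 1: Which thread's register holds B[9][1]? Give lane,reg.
4,3

c=1->g=1  r=9->rb=1,t=0,b0=1
L=1*4+0=4  i=1*2+1=3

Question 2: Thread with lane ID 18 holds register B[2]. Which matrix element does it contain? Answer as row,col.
12,4

lane 18: gid=4 (18/4), tid=2 (18%4)
i=2: r=2*2+0+8=12, c=gid=4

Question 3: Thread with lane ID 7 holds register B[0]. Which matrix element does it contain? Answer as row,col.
lane 7: gr=1 (7/4), th=3 (7%4)
i=0: r=3*2+0+0=6, c=gr=1

6,1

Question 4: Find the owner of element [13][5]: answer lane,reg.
22,3

c: 5->gid=5  r: 13->r8=1,tid=2,i&1=1
L=5*4+2=22  i=1*2+1=3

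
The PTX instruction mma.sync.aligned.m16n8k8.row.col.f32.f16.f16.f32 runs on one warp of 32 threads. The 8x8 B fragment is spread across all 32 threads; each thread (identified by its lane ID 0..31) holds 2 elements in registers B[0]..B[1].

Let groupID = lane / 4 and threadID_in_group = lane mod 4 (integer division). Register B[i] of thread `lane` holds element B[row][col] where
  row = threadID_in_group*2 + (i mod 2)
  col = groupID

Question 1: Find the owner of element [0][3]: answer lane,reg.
c: 3->gid=3  r: 0->tid=0,i&1=0
L=3*4+0=12  i=0=0

12,0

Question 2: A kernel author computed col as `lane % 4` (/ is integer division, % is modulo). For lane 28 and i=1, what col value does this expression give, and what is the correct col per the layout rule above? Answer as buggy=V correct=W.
buggy=0 correct=7

`lane % 4`[28,1]->0
28: gid=7,tid=0
[1] (0*2+1,7) = (1,7)
col: 0 vs 7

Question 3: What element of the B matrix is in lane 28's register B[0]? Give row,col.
lane 28: G=7 (28/4), T=0 (28%4)
i=0: r=0*2+0=0, c=G=7

0,7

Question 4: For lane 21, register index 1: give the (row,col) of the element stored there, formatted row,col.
3,5

L=21⇒gr=21>>2=5, th=21&3=1
[1]⇒row 1·2+1=3  col gr=5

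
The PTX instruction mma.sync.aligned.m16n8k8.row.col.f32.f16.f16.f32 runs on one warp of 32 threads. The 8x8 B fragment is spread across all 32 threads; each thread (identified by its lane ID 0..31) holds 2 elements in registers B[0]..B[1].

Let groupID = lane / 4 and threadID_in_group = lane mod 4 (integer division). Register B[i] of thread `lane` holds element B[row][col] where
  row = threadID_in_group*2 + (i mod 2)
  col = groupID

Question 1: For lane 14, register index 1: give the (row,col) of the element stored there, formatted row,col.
5,3

L=14→G=14>>2=3, T=14&3=2
[1]→row 2·2+1=5  col G=3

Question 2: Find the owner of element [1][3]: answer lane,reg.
12,1

c:3=>grp=3  r:1=>tig=0,lo=1
L=3*4+0=12  i=1=1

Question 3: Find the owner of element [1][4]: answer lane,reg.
c: 4->gid=4  r: 1->tid=0,i&1=1
L=4*4+0=16  i=1=1

16,1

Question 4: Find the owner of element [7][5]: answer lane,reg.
23,1

c:5=>grp=5  r:7=>tig=3,lo=1
L=5*4+3=23  i=1=1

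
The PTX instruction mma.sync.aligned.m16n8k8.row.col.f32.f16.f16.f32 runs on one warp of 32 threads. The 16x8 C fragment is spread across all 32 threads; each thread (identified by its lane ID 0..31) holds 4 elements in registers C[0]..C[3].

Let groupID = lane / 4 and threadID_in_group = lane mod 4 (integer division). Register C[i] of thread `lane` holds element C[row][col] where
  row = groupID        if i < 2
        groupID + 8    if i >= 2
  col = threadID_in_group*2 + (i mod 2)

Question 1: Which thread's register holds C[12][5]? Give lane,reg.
18,3

r=12->g=4,rb=1  c=5->t=2,b0=1
L=4*4+2=18  i=1*2+1=3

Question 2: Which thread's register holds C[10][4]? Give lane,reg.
10,2

r=10→G=2,rhi=1  c=4→T=2,p=0
L=2*4+2=10  i=1*2+0=2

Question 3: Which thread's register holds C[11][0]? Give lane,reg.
r=11→G=3,rhi=1  c=0→T=0,p=0
L=3*4+0=12  i=1*2+0=2

12,2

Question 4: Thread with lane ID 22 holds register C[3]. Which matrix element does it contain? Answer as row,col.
L=22⇒gr=22>>2=5, th=22&3=2
[3]⇒row 5+8=13  col 2·2+1=5

13,5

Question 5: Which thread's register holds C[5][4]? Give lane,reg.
r=5⇒gr=5,Rb=0  c=4⇒th=2,odd=0
L=5*4+2=22  i=0*2+0=0

22,0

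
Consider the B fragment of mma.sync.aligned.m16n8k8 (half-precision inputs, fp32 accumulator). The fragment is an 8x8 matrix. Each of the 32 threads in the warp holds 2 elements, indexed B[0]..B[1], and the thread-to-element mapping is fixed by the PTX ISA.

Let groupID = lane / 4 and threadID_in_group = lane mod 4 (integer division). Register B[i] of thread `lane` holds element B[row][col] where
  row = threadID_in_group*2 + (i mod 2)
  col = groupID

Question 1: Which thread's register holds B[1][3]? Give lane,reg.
c=3->g=3  r=1->t=0,b0=1
L=3*4+0=12  i=1=1

12,1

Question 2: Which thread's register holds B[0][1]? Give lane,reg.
4,0

c=1→G=1  r=0→T=0,p=0
L=1*4+0=4  i=0=0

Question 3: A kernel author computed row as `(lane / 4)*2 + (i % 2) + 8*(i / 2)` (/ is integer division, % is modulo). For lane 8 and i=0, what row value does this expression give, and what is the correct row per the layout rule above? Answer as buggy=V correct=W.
buggy=4 correct=0

`(lane / 4)*2 + (i % 2) + 8*(i / 2)`[8,0]->4
lane 8: gid=2 (8/4), tid=0 (8%4)
i=0: r=0*2+0=0, c=gid=2
row: 4 vs 0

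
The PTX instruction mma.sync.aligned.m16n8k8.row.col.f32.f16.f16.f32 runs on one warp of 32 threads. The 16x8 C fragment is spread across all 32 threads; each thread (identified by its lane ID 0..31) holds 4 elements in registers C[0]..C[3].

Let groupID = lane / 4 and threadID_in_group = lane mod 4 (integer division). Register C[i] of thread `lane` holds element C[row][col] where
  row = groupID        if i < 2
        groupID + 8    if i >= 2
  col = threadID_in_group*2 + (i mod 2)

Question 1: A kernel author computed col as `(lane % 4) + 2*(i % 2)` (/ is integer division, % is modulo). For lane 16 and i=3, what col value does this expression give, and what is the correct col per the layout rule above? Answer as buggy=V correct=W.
`(lane % 4) + 2*(i % 2)`[16,3]⇒2
L=16⇒gr=16>>2=4, th=16&3=0
[3]⇒row 4+8=12  col 0·2+1=1
col: 2 vs 1

buggy=2 correct=1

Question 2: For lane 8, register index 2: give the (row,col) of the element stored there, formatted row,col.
lane 8=>8/4=2, 8 mod 4=0
i=2  r:2+8=>10  c:2·0+0=>0

10,0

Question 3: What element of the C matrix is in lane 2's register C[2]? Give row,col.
2: gr=0,th=2
[2] (0+8,2*2+0) = (8,4)

8,4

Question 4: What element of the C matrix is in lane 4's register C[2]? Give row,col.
9,0

lane 4=>4/4=1, 4 mod 4=0
i=2  r:1+8=>9  c:2·0+0=>0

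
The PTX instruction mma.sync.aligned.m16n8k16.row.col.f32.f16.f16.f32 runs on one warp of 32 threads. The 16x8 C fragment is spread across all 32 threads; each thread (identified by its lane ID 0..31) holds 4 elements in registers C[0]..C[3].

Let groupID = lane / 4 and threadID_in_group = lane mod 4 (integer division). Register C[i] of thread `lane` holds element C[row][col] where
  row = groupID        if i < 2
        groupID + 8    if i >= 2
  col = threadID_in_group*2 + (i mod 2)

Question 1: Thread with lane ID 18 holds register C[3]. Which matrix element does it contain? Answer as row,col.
12,5

lane 18⇒18/4=4, 18 mod 4=2
i=3  r:4+8⇒12  c:2·2+1⇒5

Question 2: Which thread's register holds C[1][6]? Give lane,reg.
r=1⇒gr=1,Rb=0  c=6⇒th=3,odd=0
L=1*4+3=7  i=0*2+0=0

7,0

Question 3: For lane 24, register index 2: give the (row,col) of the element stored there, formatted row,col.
14,0

lane 24: gr=6 (24/4), th=0 (24%4)
i=2: r=6+8=14, c=0*2+0=0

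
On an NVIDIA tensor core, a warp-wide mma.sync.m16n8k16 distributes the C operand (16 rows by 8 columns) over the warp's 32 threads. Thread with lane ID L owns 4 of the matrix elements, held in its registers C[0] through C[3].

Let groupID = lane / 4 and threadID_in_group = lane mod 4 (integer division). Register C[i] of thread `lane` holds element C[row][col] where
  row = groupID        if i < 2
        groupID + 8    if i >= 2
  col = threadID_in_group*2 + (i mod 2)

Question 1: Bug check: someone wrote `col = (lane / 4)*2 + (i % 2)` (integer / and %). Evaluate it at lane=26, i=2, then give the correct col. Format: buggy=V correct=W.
`(lane / 4)*2 + (i % 2)`[26,2]→12
lane 26: G=6 (26/4), T=2 (26%4)
i=2: r=6+8=14, c=2*2+0=4
col: 12 vs 4

buggy=12 correct=4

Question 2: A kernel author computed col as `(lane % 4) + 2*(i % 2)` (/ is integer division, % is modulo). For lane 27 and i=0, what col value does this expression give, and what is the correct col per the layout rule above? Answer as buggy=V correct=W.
`(lane % 4) + 2*(i % 2)`[27,0]->3
L=27->g=27>>2=6, t=27&3=3
[0]->row 6+0=6  col 3·2+0=6
col: 3 vs 6

buggy=3 correct=6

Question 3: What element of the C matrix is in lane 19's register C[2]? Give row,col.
L=19->g=19>>2=4, t=19&3=3
[2]->row 4+8=12  col 3·2+0=6

12,6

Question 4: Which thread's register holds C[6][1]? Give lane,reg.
r=6->g=6,rb=0  c=1->t=0,b0=1
L=6*4+0=24  i=0*2+1=1

24,1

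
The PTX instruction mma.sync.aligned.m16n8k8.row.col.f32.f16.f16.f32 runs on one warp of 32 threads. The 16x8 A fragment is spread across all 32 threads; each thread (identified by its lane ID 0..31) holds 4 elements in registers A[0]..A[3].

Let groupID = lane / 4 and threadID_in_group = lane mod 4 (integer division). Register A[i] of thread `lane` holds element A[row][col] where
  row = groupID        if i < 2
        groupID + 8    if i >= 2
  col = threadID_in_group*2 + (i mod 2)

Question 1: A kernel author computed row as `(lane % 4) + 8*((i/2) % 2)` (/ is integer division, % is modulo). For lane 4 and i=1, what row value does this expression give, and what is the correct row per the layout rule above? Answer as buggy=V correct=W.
`(lane % 4) + 8*((i/2) % 2)`[4,1]→0
4: G=1,T=0
[1] (1+0,0*2+1) = (1,1)
row: 0 vs 1

buggy=0 correct=1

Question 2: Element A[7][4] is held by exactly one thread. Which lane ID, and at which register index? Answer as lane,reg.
r=7⇒gr=7,Rb=0  c=4⇒th=2,odd=0
L=7*4+2=30  i=0*2+0=0

30,0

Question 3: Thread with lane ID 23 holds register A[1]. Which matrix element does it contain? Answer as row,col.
lane 23->23/4=5, 23 mod 4=3
i=1  r:5+0->5  c:2·3+1->7

5,7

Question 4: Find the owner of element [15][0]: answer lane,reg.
28,2

r: 15->gid=7,r8=1  c: 0->tid=0,i&1=0
L=7*4+0=28  i=1*2+0=2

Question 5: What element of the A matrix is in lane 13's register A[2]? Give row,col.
L=13⇒gr=13>>2=3, th=13&3=1
[2]⇒row 3+8=11  col 1·2+0=2

11,2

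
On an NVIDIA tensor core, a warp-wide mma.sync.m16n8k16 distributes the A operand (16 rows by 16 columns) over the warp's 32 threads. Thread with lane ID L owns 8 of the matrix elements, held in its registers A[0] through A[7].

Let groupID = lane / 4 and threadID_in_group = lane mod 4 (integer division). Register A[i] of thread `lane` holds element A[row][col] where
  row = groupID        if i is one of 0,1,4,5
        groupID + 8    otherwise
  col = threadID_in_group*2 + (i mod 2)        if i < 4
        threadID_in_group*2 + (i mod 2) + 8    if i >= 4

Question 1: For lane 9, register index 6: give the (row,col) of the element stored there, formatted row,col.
10,10

lane 9=>9/4=2, 9 mod 4=1
i=6  r:2+8=>10  c:2·1+0+8=>10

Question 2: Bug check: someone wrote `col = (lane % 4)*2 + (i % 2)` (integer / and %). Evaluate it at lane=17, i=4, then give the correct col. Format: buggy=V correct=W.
`(lane % 4)*2 + (i % 2)`[17,4]→2
L=17→G=17>>2=4, T=17&3=1
[4]→row 4+0=4  col 1·2+0+8=10
col: 2 vs 10

buggy=2 correct=10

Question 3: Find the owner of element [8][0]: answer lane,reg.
0,2

r: 8->gid=0,r8=1  c: 0->c8=0,tid=0,i&1=0
L=0*4+0=0  i=0*4+1*2+0=2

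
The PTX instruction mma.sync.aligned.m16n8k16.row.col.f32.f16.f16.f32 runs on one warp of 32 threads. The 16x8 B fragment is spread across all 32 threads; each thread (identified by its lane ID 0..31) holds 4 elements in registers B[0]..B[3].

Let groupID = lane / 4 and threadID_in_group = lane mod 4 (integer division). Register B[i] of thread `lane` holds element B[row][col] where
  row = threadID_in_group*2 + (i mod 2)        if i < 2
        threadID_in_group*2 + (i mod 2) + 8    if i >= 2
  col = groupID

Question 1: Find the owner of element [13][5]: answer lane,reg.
22,3

c:5=>grp=5  r:13=>rB=1,tig=2,lo=1
L=5*4+2=22  i=1*2+1=3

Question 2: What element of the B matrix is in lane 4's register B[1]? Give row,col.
1,1

lane 4->4/4=1, 4 mod 4=0
i=1  r:2·0+1+0->1  c:1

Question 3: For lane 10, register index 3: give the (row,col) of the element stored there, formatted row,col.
13,2

lane 10->10/4=2, 10 mod 4=2
i=3  r:2·2+1+8->13  c:2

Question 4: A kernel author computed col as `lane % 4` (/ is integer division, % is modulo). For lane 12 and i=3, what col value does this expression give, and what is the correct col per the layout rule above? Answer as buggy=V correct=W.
`lane % 4`[12,3]->0
L=12->g=12>>2=3, t=12&3=0
[3]->row 0·2+1+8=9  col g=3
col: 0 vs 3

buggy=0 correct=3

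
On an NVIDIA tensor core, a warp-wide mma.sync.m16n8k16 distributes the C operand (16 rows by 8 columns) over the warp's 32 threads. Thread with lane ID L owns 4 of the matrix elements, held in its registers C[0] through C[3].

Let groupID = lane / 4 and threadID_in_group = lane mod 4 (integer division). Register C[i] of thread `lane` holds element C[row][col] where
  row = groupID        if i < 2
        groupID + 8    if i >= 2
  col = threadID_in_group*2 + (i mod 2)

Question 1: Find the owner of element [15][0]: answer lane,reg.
28,2

r:15=>grp=7,rB=1  c:0=>tig=0,lo=0
L=7*4+0=28  i=1*2+0=2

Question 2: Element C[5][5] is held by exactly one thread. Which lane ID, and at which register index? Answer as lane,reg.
r: 5->gid=5,r8=0  c: 5->tid=2,i&1=1
L=5*4+2=22  i=0*2+1=1

22,1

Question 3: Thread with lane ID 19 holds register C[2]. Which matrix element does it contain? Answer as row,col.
L=19->gid=19>>2=4, tid=19&3=3
[2]->row 4+8=12  col 3·2+0=6

12,6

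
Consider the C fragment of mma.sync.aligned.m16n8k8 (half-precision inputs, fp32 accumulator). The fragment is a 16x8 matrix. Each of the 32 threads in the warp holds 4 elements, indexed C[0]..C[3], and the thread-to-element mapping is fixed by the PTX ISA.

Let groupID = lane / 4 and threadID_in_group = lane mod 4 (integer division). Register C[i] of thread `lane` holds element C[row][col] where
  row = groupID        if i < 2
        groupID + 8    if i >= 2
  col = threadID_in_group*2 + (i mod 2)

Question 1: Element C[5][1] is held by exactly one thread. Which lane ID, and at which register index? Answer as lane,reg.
r:5=>grp=5,rB=0  c:1=>tig=0,lo=1
L=5*4+0=20  i=0*2+1=1

20,1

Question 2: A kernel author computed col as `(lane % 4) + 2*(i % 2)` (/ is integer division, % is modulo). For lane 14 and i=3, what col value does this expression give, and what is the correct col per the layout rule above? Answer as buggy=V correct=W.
`(lane % 4) + 2*(i % 2)`[14,3]->4
lane 14->14/4=3, 14 mod 4=2
i=3  r:3+8->11  c:2·2+1->5
col: 4 vs 5

buggy=4 correct=5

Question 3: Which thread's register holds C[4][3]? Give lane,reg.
17,1

r=4→G=4,rhi=0  c=3→T=1,p=1
L=4*4+1=17  i=0*2+1=1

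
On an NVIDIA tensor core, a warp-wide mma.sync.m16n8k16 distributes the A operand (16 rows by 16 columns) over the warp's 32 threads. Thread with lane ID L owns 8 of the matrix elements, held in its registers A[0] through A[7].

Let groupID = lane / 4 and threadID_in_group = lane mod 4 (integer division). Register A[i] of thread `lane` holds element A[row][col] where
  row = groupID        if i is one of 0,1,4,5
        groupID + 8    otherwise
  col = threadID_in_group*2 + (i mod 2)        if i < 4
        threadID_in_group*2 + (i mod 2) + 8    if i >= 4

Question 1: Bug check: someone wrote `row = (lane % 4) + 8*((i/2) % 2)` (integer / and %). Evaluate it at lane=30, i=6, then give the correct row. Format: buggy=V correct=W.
buggy=10 correct=15

`(lane % 4) + 8*((i/2) % 2)`[30,6]⇒10
30: gr=7,th=2
[6] (7+8,2*2+0+8) = (15,12)
row: 10 vs 15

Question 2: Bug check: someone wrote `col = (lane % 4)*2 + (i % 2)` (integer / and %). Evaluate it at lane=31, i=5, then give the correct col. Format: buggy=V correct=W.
`(lane % 4)*2 + (i % 2)`[31,5]=>7
lane 31: grp=7 (31/4), tig=3 (31%4)
i=5: r=7+0=7, c=3*2+1+8=15
col: 7 vs 15

buggy=7 correct=15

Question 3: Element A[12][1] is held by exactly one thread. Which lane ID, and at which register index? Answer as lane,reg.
r: 12->gid=4,r8=1  c: 1->c8=0,tid=0,i&1=1
L=4*4+0=16  i=0*4+1*2+1=3

16,3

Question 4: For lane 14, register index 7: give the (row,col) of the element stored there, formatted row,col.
11,13

14: gid=3,tid=2
[7] (3+8,2*2+1+8) = (11,13)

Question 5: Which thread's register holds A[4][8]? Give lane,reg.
r=4->g=4,rb=0  c=8->cb=1,t=0,b0=0
L=4*4+0=16  i=1*4+0*2+0=4

16,4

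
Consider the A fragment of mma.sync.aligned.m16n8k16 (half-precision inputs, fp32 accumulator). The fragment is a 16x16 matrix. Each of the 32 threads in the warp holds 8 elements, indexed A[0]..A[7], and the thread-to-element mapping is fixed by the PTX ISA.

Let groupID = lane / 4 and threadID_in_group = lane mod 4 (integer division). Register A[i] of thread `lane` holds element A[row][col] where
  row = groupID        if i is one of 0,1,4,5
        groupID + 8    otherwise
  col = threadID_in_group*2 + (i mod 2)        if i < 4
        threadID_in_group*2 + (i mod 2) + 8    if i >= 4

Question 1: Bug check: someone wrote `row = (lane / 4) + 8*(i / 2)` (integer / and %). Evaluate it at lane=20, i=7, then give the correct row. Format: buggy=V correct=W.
`(lane / 4) + 8*(i / 2)`[20,7]→29
lane 20→20/4=5, 20 mod 4=0
i=7  r:5+8→13  c:2·0+1+8→9
row: 29 vs 13

buggy=29 correct=13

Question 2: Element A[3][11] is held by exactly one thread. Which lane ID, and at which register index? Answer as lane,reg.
13,5

r=3->g=3,rb=0  c=11->cb=1,t=1,b0=1
L=3*4+1=13  i=1*4+0*2+1=5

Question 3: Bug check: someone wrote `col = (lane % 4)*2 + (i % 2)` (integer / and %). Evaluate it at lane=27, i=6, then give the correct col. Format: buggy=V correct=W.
`(lane % 4)*2 + (i % 2)`[27,6]->6
L=27->g=27>>2=6, t=27&3=3
[6]->row 6+8=14  col 3·2+0+8=14
col: 6 vs 14

buggy=6 correct=14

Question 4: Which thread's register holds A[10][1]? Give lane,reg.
r=10->g=2,rb=1  c=1->cb=0,t=0,b0=1
L=2*4+0=8  i=0*4+1*2+1=3

8,3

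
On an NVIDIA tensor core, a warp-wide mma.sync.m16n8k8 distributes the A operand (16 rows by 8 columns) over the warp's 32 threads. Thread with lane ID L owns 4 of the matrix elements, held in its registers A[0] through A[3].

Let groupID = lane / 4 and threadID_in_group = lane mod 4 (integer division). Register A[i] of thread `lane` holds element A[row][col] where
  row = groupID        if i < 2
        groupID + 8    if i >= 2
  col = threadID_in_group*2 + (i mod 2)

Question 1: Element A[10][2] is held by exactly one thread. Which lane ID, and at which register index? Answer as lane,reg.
9,2

r=10->g=2,rb=1  c=2->t=1,b0=0
L=2*4+1=9  i=1*2+0=2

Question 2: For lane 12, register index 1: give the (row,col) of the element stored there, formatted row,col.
3,1

lane 12->12/4=3, 12 mod 4=0
i=1  r:3+0->3  c:2·0+1->1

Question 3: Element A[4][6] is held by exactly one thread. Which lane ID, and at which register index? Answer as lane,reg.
19,0

r: 4->gid=4,r8=0  c: 6->tid=3,i&1=0
L=4*4+3=19  i=0*2+0=0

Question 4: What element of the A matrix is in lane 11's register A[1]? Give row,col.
2,7

lane 11⇒11/4=2, 11 mod 4=3
i=1  r:2+0⇒2  c:2·3+1⇒7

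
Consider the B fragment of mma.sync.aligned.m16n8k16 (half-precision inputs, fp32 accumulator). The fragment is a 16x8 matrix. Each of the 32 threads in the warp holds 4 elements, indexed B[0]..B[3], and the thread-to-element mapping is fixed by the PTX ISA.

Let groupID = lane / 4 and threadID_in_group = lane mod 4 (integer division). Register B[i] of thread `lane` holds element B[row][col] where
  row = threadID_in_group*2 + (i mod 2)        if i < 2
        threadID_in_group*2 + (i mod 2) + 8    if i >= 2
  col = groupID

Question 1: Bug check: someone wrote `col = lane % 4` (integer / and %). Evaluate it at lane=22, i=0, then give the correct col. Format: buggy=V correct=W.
`lane % 4`[22,0]⇒2
lane 22⇒22/4=5, 22 mod 4=2
i=0  r:2·2+0+0⇒4  c:5
col: 2 vs 5

buggy=2 correct=5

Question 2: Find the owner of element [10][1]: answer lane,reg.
c=1->g=1  r=10->rb=1,t=1,b0=0
L=1*4+1=5  i=1*2+0=2

5,2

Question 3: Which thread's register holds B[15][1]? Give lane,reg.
7,3

c=1→G=1  r=15→rhi=1,T=3,p=1
L=1*4+3=7  i=1*2+1=3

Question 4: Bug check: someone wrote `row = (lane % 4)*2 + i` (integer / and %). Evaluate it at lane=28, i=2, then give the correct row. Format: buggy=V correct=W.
buggy=2 correct=8

`(lane % 4)*2 + i`[28,2]=>2
28: grp=7,tig=0
[2] (0*2+0+8,7) = (8,7)
row: 2 vs 8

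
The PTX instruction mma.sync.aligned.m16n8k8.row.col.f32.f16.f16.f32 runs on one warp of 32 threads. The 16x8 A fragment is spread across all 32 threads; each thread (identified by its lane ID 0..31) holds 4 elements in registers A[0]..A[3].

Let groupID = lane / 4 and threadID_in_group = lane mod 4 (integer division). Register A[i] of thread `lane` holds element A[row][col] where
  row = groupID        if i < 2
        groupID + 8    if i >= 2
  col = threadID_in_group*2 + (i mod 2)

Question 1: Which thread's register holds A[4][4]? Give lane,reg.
18,0

r: 4->gid=4,r8=0  c: 4->tid=2,i&1=0
L=4*4+2=18  i=0*2+0=0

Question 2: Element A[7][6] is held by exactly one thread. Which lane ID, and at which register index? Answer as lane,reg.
r=7⇒gr=7,Rb=0  c=6⇒th=3,odd=0
L=7*4+3=31  i=0*2+0=0

31,0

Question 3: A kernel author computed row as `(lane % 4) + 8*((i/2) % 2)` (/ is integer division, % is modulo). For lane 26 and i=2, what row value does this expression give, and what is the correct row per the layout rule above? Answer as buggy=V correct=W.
buggy=10 correct=14

`(lane % 4) + 8*((i/2) % 2)`[26,2]⇒10
26: gr=6,th=2
[2] (6+8,2*2+0) = (14,4)
row: 10 vs 14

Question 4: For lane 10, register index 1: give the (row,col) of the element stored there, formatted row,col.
L=10→G=10>>2=2, T=10&3=2
[1]→row 2+0=2  col 2·2+1=5

2,5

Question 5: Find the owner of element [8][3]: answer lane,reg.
1,3

r=8→G=0,rhi=1  c=3→T=1,p=1
L=0*4+1=1  i=1*2+1=3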